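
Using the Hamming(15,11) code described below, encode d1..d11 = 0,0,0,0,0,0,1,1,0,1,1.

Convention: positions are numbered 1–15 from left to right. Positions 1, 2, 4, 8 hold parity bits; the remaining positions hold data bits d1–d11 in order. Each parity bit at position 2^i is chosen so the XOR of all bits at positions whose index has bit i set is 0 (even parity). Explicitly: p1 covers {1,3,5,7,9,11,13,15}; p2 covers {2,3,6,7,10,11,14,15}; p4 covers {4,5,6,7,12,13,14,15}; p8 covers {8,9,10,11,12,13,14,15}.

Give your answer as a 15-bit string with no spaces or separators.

Place data at non-parity positions: p1 p2 0 p4 0 0 0 p8 0 0 1 1 0 1 1
p1 (pos 1,3,5,7,9,11,13,15): XOR of data positions = 0⊕0⊕0⊕0⊕1⊕0⊕1 = 0
p2 (pos 2,3,6,7,10,11,14,15): XOR of data positions = 0⊕0⊕0⊕0⊕1⊕1⊕1 = 1
p4 (pos 4,5,6,7,12,13,14,15): XOR of data positions = 0⊕0⊕0⊕1⊕0⊕1⊕1 = 1
p8 (pos 8,9,10,11,12,13,14,15): XOR of data positions = 0⊕0⊕1⊕1⊕0⊕1⊕1 = 0
Codeword: 010100000011011

010100000011011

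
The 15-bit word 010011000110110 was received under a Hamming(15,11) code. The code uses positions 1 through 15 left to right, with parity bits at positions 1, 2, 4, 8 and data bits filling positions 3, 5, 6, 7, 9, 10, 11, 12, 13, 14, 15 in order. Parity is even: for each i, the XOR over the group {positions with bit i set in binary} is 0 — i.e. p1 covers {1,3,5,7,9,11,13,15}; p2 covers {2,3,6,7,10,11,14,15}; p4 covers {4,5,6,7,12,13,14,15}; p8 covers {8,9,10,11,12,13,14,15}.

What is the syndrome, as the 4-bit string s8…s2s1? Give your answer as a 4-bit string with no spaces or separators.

s1 (pos 1,3,5,7,9,11,13,15): 0⊕0⊕1⊕0⊕0⊕1⊕1⊕0 = 1
s2 (pos 2,3,6,7,10,11,14,15): 1⊕0⊕1⊕0⊕1⊕1⊕1⊕0 = 1
s4 (pos 4,5,6,7,12,13,14,15): 0⊕1⊕1⊕0⊕0⊕1⊕1⊕0 = 0
s8 (pos 8,9,10,11,12,13,14,15): 0⊕0⊕1⊕1⊕0⊕1⊕1⊕0 = 0
Syndrome s8…s1 = 0011 → error at position 3.

0011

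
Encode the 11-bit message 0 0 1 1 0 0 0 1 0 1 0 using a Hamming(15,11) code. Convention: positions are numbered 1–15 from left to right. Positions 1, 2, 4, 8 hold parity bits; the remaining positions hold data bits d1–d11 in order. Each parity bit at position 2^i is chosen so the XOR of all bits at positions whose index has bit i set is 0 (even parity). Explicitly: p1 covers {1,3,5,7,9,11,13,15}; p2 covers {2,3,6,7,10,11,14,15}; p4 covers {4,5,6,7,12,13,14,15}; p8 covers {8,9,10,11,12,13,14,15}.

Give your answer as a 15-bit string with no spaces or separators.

110001100001010

Place data at non-parity positions: p1 p2 0 p4 0 1 1 p8 0 0 0 1 0 1 0
p1 (pos 1,3,5,7,9,11,13,15): XOR of data positions = 0⊕0⊕1⊕0⊕0⊕0⊕0 = 1
p2 (pos 2,3,6,7,10,11,14,15): XOR of data positions = 0⊕1⊕1⊕0⊕0⊕1⊕0 = 1
p4 (pos 4,5,6,7,12,13,14,15): XOR of data positions = 0⊕1⊕1⊕1⊕0⊕1⊕0 = 0
p8 (pos 8,9,10,11,12,13,14,15): XOR of data positions = 0⊕0⊕0⊕1⊕0⊕1⊕0 = 0
Codeword: 110001100001010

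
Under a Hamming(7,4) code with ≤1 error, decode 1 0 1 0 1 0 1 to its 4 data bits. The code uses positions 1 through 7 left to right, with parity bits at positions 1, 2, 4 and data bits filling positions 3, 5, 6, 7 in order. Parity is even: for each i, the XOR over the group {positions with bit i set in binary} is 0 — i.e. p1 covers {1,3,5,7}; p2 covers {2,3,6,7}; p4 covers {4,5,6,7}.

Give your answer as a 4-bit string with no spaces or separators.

1101

s1 (pos 1,3,5,7): 1⊕1⊕1⊕1 = 0
s2 (pos 2,3,6,7): 0⊕1⊕0⊕1 = 0
s4 (pos 4,5,6,7): 0⊕1⊕0⊕1 = 0
Syndrome s4…s1 = 000 → no error.
Read data bits from positions 3,5,6,7: 1101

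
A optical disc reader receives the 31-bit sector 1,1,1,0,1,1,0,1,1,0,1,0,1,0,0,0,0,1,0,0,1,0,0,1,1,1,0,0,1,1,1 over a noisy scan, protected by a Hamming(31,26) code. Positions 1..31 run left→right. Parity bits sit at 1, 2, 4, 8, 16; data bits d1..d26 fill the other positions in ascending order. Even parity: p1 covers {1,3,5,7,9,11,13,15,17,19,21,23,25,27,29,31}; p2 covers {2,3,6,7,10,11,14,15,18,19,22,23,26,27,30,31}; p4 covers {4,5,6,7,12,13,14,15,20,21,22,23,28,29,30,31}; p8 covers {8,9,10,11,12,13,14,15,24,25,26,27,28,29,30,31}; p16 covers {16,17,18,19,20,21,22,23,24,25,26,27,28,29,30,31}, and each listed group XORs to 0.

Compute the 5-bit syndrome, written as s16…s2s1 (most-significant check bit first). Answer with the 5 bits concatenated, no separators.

00100

s1 (pos 1,3,5,7,9,11,13,15,17,19,21,23,25,27,29,31): 1⊕1⊕1⊕0⊕1⊕1⊕1⊕0⊕0⊕0⊕1⊕0⊕1⊕0⊕1⊕1 = 0
s2 (pos 2,3,6,7,10,11,14,15,18,19,22,23,26,27,30,31): 1⊕1⊕1⊕0⊕0⊕1⊕0⊕0⊕1⊕0⊕0⊕0⊕1⊕0⊕1⊕1 = 0
s4 (pos 4,5,6,7,12,13,14,15,20,21,22,23,28,29,30,31): 0⊕1⊕1⊕0⊕0⊕1⊕0⊕0⊕0⊕1⊕0⊕0⊕0⊕1⊕1⊕1 = 1
s8 (pos 8,9,10,11,12,13,14,15,24,25,26,27,28,29,30,31): 1⊕1⊕0⊕1⊕0⊕1⊕0⊕0⊕1⊕1⊕1⊕0⊕0⊕1⊕1⊕1 = 0
s16 (pos 16,17,18,19,20,21,22,23,24,25,26,27,28,29,30,31): 0⊕0⊕1⊕0⊕0⊕1⊕0⊕0⊕1⊕1⊕1⊕0⊕0⊕1⊕1⊕1 = 0
Syndrome s16…s1 = 00100 → error at position 4.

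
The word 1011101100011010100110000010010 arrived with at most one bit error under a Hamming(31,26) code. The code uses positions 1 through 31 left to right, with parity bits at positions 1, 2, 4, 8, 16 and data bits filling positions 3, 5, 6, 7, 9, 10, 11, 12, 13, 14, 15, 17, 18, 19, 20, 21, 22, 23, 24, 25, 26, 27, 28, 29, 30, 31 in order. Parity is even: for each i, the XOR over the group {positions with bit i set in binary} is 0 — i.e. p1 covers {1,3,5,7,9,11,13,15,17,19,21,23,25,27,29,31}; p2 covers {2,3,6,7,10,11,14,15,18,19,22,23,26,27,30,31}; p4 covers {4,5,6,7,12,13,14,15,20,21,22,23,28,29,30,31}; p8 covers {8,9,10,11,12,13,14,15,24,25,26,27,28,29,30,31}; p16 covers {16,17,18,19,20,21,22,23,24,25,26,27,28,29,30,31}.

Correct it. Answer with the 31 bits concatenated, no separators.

s1 (pos 1,3,5,7,9,11,13,15,17,19,21,23,25,27,29,31): 1⊕1⊕1⊕1⊕0⊕0⊕1⊕1⊕1⊕0⊕1⊕0⊕0⊕1⊕0⊕0 = 1
s2 (pos 2,3,6,7,10,11,14,15,18,19,22,23,26,27,30,31): 0⊕1⊕0⊕1⊕0⊕0⊕0⊕1⊕0⊕0⊕0⊕0⊕0⊕1⊕1⊕0 = 1
s4 (pos 4,5,6,7,12,13,14,15,20,21,22,23,28,29,30,31): 1⊕1⊕0⊕1⊕1⊕1⊕0⊕1⊕1⊕1⊕0⊕0⊕0⊕0⊕1⊕0 = 1
s8 (pos 8,9,10,11,12,13,14,15,24,25,26,27,28,29,30,31): 1⊕0⊕0⊕0⊕1⊕1⊕0⊕1⊕0⊕0⊕0⊕1⊕0⊕0⊕1⊕0 = 0
s16 (pos 16,17,18,19,20,21,22,23,24,25,26,27,28,29,30,31): 0⊕1⊕0⊕0⊕1⊕1⊕0⊕0⊕0⊕0⊕0⊕1⊕0⊕0⊕1⊕0 = 1
Syndrome s16…s1 = 10111 → error at position 23.
Flip position 23: 1011101100011010100110000010010 → 1011101100011010100110100010010

1011101100011010100110100010010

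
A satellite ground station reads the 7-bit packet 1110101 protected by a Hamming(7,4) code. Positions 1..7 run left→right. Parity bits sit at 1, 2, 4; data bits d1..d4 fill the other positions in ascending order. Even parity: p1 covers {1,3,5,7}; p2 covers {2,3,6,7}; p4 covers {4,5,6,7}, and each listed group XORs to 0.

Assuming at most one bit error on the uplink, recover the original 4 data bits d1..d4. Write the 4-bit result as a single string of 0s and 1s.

s1 (pos 1,3,5,7): 1⊕1⊕1⊕1 = 0
s2 (pos 2,3,6,7): 1⊕1⊕0⊕1 = 1
s4 (pos 4,5,6,7): 0⊕1⊕0⊕1 = 0
Syndrome s4…s1 = 010 → error at position 2.
Flip position 2: 1110101 → 1010101
Read data bits from positions 3,5,6,7: 1101

1101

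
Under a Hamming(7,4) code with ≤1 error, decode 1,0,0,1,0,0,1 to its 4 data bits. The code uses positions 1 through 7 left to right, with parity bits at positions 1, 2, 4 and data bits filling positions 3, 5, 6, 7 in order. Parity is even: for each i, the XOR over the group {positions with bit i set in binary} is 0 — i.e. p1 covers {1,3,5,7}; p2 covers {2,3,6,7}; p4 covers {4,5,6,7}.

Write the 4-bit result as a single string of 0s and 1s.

s1 (pos 1,3,5,7): 1⊕0⊕0⊕1 = 0
s2 (pos 2,3,6,7): 0⊕0⊕0⊕1 = 1
s4 (pos 4,5,6,7): 1⊕0⊕0⊕1 = 0
Syndrome s4…s1 = 010 → error at position 2.
Flip position 2: 1001001 → 1101001
Read data bits from positions 3,5,6,7: 0001

0001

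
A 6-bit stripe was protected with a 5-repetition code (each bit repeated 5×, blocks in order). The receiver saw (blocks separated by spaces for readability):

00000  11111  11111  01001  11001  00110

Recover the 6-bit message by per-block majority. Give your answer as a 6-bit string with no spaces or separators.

011010

Block 1 (00000): 0 ones → 0
Block 2 (11111): 5 ones → 1
Block 3 (11111): 5 ones → 1
Block 4 (01001): 2 ones → 0
Block 5 (11001): 3 ones → 1
Block 6 (00110): 2 ones → 0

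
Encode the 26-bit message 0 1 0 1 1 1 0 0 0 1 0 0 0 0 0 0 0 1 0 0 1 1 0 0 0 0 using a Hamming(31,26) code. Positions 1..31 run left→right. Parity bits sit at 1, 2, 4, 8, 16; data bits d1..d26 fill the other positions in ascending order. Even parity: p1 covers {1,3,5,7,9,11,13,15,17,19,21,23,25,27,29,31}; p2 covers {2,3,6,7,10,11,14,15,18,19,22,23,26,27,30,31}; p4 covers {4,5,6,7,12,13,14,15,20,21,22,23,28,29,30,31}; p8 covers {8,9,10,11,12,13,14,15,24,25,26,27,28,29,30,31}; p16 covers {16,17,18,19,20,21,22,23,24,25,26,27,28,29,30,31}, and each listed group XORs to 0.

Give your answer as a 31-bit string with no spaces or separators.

Place data at non-parity positions: p1 p2 0 p4 1 0 1 p8 1 1 0 0 0 1 0 p16 0 0 0 0 0 0 1 0 0 1 1 0 0 0 0
p1 (pos 1,3,5,7,9,11,13,15,17,19,21,23,25,27,29,31): XOR of data positions = 0⊕1⊕1⊕1⊕0⊕0⊕0⊕0⊕0⊕0⊕1⊕0⊕1⊕0⊕0 = 1
p2 (pos 2,3,6,7,10,11,14,15,18,19,22,23,26,27,30,31): XOR of data positions = 0⊕0⊕1⊕1⊕0⊕1⊕0⊕0⊕0⊕0⊕1⊕1⊕1⊕0⊕0 = 0
p4 (pos 4,5,6,7,12,13,14,15,20,21,22,23,28,29,30,31): XOR of data positions = 1⊕0⊕1⊕0⊕0⊕1⊕0⊕0⊕0⊕0⊕1⊕0⊕0⊕0⊕0 = 0
p8 (pos 8,9,10,11,12,13,14,15,24,25,26,27,28,29,30,31): XOR of data positions = 1⊕1⊕0⊕0⊕0⊕1⊕0⊕0⊕0⊕1⊕1⊕0⊕0⊕0⊕0 = 1
p16 (pos 16,17,18,19,20,21,22,23,24,25,26,27,28,29,30,31): XOR of data positions = 0⊕0⊕0⊕0⊕0⊕0⊕1⊕0⊕0⊕1⊕1⊕0⊕0⊕0⊕0 = 1
Codeword: 1000101111000101000000100110000

1000101111000101000000100110000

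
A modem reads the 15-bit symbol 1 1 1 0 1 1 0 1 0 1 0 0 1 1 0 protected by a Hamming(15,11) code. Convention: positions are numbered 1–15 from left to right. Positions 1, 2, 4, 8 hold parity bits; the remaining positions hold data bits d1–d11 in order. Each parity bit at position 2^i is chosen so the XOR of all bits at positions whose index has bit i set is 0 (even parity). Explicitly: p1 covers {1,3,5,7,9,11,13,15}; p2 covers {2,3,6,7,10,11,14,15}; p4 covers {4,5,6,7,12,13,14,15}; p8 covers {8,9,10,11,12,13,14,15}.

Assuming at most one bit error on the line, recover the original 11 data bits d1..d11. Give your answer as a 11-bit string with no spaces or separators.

11100100110

s1 (pos 1,3,5,7,9,11,13,15): 1⊕1⊕1⊕0⊕0⊕0⊕1⊕0 = 0
s2 (pos 2,3,6,7,10,11,14,15): 1⊕1⊕1⊕0⊕1⊕0⊕1⊕0 = 1
s4 (pos 4,5,6,7,12,13,14,15): 0⊕1⊕1⊕0⊕0⊕1⊕1⊕0 = 0
s8 (pos 8,9,10,11,12,13,14,15): 1⊕0⊕1⊕0⊕0⊕1⊕1⊕0 = 0
Syndrome s8…s1 = 0010 → error at position 2.
Flip position 2: 111011010100110 → 101011010100110
Read data bits from positions 3,5,6,7,9,10,11,12,13,14,15: 11100100110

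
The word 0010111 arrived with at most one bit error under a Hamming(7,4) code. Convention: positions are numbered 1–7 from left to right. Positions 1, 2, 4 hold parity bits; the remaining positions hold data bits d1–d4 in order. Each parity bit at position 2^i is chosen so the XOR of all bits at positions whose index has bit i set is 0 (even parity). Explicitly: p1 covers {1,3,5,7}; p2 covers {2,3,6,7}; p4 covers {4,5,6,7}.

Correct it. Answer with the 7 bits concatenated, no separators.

s1 (pos 1,3,5,7): 0⊕1⊕1⊕1 = 1
s2 (pos 2,3,6,7): 0⊕1⊕1⊕1 = 1
s4 (pos 4,5,6,7): 0⊕1⊕1⊕1 = 1
Syndrome s4…s1 = 111 → error at position 7.
Flip position 7: 0010111 → 0010110

0010110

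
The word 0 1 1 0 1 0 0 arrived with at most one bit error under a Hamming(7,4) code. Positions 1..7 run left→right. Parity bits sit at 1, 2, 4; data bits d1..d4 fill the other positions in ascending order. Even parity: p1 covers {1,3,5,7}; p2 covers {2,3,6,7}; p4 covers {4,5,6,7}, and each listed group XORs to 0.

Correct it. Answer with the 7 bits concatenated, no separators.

0111100

s1 (pos 1,3,5,7): 0⊕1⊕1⊕0 = 0
s2 (pos 2,3,6,7): 1⊕1⊕0⊕0 = 0
s4 (pos 4,5,6,7): 0⊕1⊕0⊕0 = 1
Syndrome s4…s1 = 100 → error at position 4.
Flip position 4: 0110100 → 0111100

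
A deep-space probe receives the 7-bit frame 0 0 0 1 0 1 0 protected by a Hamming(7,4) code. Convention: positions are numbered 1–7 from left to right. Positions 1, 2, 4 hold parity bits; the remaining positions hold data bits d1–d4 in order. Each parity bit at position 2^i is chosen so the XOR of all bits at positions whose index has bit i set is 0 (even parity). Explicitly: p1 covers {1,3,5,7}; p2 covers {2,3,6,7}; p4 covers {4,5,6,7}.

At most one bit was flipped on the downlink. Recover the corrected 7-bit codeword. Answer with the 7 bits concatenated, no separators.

0101010

s1 (pos 1,3,5,7): 0⊕0⊕0⊕0 = 0
s2 (pos 2,3,6,7): 0⊕0⊕1⊕0 = 1
s4 (pos 4,5,6,7): 1⊕0⊕1⊕0 = 0
Syndrome s4…s1 = 010 → error at position 2.
Flip position 2: 0001010 → 0101010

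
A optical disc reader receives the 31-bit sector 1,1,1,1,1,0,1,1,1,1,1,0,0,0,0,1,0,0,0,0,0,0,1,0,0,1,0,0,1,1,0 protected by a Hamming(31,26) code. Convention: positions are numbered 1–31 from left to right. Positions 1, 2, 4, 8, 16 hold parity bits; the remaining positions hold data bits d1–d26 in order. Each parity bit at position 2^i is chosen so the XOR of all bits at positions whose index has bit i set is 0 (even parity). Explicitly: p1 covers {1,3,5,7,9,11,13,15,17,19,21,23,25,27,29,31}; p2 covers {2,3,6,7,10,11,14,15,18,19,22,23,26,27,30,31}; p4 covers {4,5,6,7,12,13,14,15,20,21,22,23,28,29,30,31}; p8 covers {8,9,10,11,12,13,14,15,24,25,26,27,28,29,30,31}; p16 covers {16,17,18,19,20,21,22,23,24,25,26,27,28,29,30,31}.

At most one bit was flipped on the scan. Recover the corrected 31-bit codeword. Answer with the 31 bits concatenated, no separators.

s1 (pos 1,3,5,7,9,11,13,15,17,19,21,23,25,27,29,31): 1⊕1⊕1⊕1⊕1⊕1⊕0⊕0⊕0⊕0⊕0⊕1⊕0⊕0⊕1⊕0 = 0
s2 (pos 2,3,6,7,10,11,14,15,18,19,22,23,26,27,30,31): 1⊕1⊕0⊕1⊕1⊕1⊕0⊕0⊕0⊕0⊕0⊕1⊕1⊕0⊕1⊕0 = 0
s4 (pos 4,5,6,7,12,13,14,15,20,21,22,23,28,29,30,31): 1⊕1⊕0⊕1⊕0⊕0⊕0⊕0⊕0⊕0⊕0⊕1⊕0⊕1⊕1⊕0 = 0
s8 (pos 8,9,10,11,12,13,14,15,24,25,26,27,28,29,30,31): 1⊕1⊕1⊕1⊕0⊕0⊕0⊕0⊕0⊕0⊕1⊕0⊕0⊕1⊕1⊕0 = 1
s16 (pos 16,17,18,19,20,21,22,23,24,25,26,27,28,29,30,31): 1⊕0⊕0⊕0⊕0⊕0⊕0⊕1⊕0⊕0⊕1⊕0⊕0⊕1⊕1⊕0 = 1
Syndrome s16…s1 = 11000 → error at position 24.
Flip position 24: 1111101111100001000000100100110 → 1111101111100001000000110100110

1111101111100001000000110100110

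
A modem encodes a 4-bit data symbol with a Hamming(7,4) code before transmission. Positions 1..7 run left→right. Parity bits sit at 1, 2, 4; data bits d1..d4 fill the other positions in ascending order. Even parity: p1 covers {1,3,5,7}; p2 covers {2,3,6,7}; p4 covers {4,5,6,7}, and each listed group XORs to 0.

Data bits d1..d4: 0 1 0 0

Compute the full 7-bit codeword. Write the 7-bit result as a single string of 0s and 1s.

1001100

Place data at non-parity positions: p1 p2 0 p4 1 0 0
p1 (pos 1,3,5,7): XOR of data positions = 0⊕1⊕0 = 1
p2 (pos 2,3,6,7): XOR of data positions = 0⊕0⊕0 = 0
p4 (pos 4,5,6,7): XOR of data positions = 1⊕0⊕0 = 1
Codeword: 1001100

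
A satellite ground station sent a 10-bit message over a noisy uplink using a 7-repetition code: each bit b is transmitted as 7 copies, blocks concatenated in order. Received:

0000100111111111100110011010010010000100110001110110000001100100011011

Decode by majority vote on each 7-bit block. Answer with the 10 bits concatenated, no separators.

Block 1 (0000100): 1 one → 0
Block 2 (1111111): 7 ones → 1
Block 3 (1110011): 5 ones → 1
Block 4 (0011010): 3 ones → 0
Block 5 (0100100): 2 ones → 0
Block 6 (0010011): 3 ones → 0
Block 7 (0001110): 3 ones → 0
Block 8 (1100000): 2 ones → 0
Block 9 (0110010): 3 ones → 0
Block 10 (0011011): 4 ones → 1

0110000001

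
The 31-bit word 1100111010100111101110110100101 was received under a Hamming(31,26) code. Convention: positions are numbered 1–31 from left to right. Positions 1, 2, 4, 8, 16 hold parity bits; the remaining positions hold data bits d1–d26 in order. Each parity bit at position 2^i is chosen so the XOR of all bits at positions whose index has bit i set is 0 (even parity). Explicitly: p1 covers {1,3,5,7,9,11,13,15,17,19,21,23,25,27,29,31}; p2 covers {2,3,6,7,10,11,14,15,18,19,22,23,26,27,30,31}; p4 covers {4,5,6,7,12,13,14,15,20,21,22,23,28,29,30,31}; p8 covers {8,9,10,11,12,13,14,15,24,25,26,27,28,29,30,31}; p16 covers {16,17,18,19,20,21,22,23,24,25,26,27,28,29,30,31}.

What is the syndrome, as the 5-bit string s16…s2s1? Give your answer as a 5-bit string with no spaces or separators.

s1 (pos 1,3,5,7,9,11,13,15,17,19,21,23,25,27,29,31): 1⊕0⊕1⊕1⊕1⊕1⊕0⊕1⊕1⊕1⊕1⊕1⊕0⊕0⊕1⊕1 = 0
s2 (pos 2,3,6,7,10,11,14,15,18,19,22,23,26,27,30,31): 1⊕0⊕1⊕1⊕0⊕1⊕1⊕1⊕0⊕1⊕0⊕1⊕1⊕0⊕0⊕1 = 0
s4 (pos 4,5,6,7,12,13,14,15,20,21,22,23,28,29,30,31): 0⊕1⊕1⊕1⊕0⊕0⊕1⊕1⊕1⊕1⊕0⊕1⊕0⊕1⊕0⊕1 = 0
s8 (pos 8,9,10,11,12,13,14,15,24,25,26,27,28,29,30,31): 0⊕1⊕0⊕1⊕0⊕0⊕1⊕1⊕1⊕0⊕1⊕0⊕0⊕1⊕0⊕1 = 0
s16 (pos 16,17,18,19,20,21,22,23,24,25,26,27,28,29,30,31): 1⊕1⊕0⊕1⊕1⊕1⊕0⊕1⊕1⊕0⊕1⊕0⊕0⊕1⊕0⊕1 = 0
Syndrome s16…s1 = 00000 → no error.

00000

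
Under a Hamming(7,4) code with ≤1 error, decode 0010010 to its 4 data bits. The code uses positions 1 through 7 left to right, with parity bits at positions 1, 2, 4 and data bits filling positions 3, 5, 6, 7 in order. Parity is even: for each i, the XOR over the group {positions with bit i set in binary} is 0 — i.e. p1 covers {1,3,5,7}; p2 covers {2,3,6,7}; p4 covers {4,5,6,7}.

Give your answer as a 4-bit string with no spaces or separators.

s1 (pos 1,3,5,7): 0⊕1⊕0⊕0 = 1
s2 (pos 2,3,6,7): 0⊕1⊕1⊕0 = 0
s4 (pos 4,5,6,7): 0⊕0⊕1⊕0 = 1
Syndrome s4…s1 = 101 → error at position 5.
Flip position 5: 0010010 → 0010110
Read data bits from positions 3,5,6,7: 1110

1110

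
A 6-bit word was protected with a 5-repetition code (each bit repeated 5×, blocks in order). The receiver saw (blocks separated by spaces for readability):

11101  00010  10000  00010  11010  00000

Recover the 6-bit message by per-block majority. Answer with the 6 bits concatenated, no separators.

Block 1 (11101): 4 ones → 1
Block 2 (00010): 1 one → 0
Block 3 (10000): 1 one → 0
Block 4 (00010): 1 one → 0
Block 5 (11010): 3 ones → 1
Block 6 (00000): 0 ones → 0

100010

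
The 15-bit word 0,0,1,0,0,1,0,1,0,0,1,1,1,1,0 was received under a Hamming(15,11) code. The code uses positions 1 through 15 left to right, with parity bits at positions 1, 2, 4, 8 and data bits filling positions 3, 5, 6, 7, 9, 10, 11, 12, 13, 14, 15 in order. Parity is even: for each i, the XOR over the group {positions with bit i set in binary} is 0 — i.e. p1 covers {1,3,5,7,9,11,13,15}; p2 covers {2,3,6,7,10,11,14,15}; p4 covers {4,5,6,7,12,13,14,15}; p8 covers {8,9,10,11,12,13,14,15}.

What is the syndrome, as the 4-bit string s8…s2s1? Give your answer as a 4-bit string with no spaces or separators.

1001

s1 (pos 1,3,5,7,9,11,13,15): 0⊕1⊕0⊕0⊕0⊕1⊕1⊕0 = 1
s2 (pos 2,3,6,7,10,11,14,15): 0⊕1⊕1⊕0⊕0⊕1⊕1⊕0 = 0
s4 (pos 4,5,6,7,12,13,14,15): 0⊕0⊕1⊕0⊕1⊕1⊕1⊕0 = 0
s8 (pos 8,9,10,11,12,13,14,15): 1⊕0⊕0⊕1⊕1⊕1⊕1⊕0 = 1
Syndrome s8…s1 = 1001 → error at position 9.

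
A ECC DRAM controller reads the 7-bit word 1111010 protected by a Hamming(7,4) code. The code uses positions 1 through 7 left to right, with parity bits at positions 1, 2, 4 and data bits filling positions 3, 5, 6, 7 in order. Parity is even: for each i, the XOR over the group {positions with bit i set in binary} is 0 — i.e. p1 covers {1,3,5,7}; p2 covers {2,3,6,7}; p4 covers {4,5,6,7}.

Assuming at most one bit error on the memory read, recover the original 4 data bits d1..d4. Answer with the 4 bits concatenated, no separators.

1010

s1 (pos 1,3,5,7): 1⊕1⊕0⊕0 = 0
s2 (pos 2,3,6,7): 1⊕1⊕1⊕0 = 1
s4 (pos 4,5,6,7): 1⊕0⊕1⊕0 = 0
Syndrome s4…s1 = 010 → error at position 2.
Flip position 2: 1111010 → 1011010
Read data bits from positions 3,5,6,7: 1010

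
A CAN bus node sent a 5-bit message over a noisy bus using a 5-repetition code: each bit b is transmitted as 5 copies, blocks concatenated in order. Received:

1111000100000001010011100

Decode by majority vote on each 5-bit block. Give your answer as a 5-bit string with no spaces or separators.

10001

Block 1 (11110): 4 ones → 1
Block 2 (00100): 1 one → 0
Block 3 (00000): 0 ones → 0
Block 4 (10100): 2 ones → 0
Block 5 (11100): 3 ones → 1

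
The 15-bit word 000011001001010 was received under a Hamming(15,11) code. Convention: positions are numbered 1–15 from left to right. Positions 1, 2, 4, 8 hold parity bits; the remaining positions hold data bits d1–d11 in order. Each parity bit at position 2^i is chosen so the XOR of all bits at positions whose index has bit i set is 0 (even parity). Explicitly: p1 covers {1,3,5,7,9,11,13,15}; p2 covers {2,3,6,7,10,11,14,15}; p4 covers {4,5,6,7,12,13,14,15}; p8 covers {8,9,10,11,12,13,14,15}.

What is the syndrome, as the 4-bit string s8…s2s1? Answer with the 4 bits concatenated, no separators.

s1 (pos 1,3,5,7,9,11,13,15): 0⊕0⊕1⊕0⊕1⊕0⊕0⊕0 = 0
s2 (pos 2,3,6,7,10,11,14,15): 0⊕0⊕1⊕0⊕0⊕0⊕1⊕0 = 0
s4 (pos 4,5,6,7,12,13,14,15): 0⊕1⊕1⊕0⊕1⊕0⊕1⊕0 = 0
s8 (pos 8,9,10,11,12,13,14,15): 0⊕1⊕0⊕0⊕1⊕0⊕1⊕0 = 1
Syndrome s8…s1 = 1000 → error at position 8.

1000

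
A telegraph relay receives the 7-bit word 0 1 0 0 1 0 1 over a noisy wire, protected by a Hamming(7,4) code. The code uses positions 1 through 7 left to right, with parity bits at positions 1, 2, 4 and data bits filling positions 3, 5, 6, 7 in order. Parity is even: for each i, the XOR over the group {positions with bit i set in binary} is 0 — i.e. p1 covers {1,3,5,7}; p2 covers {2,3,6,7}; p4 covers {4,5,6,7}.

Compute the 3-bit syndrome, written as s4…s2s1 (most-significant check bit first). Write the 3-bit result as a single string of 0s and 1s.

000

s1 (pos 1,3,5,7): 0⊕0⊕1⊕1 = 0
s2 (pos 2,3,6,7): 1⊕0⊕0⊕1 = 0
s4 (pos 4,5,6,7): 0⊕1⊕0⊕1 = 0
Syndrome s4…s1 = 000 → no error.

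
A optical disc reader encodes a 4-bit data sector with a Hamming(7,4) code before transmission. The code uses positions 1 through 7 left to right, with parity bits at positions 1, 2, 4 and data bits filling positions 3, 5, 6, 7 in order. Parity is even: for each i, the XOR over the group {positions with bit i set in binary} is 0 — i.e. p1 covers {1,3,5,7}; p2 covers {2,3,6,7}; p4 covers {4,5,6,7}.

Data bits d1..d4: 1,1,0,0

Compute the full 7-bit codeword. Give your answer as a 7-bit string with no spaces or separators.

Place data at non-parity positions: p1 p2 1 p4 1 0 0
p1 (pos 1,3,5,7): XOR of data positions = 1⊕1⊕0 = 0
p2 (pos 2,3,6,7): XOR of data positions = 1⊕0⊕0 = 1
p4 (pos 4,5,6,7): XOR of data positions = 1⊕0⊕0 = 1
Codeword: 0111100

0111100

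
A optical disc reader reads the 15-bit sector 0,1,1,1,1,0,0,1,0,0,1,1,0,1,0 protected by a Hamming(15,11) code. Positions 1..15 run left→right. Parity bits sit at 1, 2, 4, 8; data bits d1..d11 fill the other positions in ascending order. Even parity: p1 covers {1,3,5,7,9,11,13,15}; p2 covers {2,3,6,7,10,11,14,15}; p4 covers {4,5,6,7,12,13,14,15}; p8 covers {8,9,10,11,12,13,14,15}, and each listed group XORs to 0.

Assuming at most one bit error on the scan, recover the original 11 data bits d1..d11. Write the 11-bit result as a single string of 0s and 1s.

11000011010

s1 (pos 1,3,5,7,9,11,13,15): 0⊕1⊕1⊕0⊕0⊕1⊕0⊕0 = 1
s2 (pos 2,3,6,7,10,11,14,15): 1⊕1⊕0⊕0⊕0⊕1⊕1⊕0 = 0
s4 (pos 4,5,6,7,12,13,14,15): 1⊕1⊕0⊕0⊕1⊕0⊕1⊕0 = 0
s8 (pos 8,9,10,11,12,13,14,15): 1⊕0⊕0⊕1⊕1⊕0⊕1⊕0 = 0
Syndrome s8…s1 = 0001 → error at position 1.
Flip position 1: 011110010011010 → 111110010011010
Read data bits from positions 3,5,6,7,9,10,11,12,13,14,15: 11000011010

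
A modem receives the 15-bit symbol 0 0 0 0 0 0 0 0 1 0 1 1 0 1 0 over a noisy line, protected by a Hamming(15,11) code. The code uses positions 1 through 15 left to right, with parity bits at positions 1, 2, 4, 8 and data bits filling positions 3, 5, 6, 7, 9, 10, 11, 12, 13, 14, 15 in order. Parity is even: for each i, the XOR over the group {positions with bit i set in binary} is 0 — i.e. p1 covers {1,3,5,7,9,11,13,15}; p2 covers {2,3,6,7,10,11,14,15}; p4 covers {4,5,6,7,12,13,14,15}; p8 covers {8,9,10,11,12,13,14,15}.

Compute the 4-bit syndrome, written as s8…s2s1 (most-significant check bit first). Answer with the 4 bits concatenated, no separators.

s1 (pos 1,3,5,7,9,11,13,15): 0⊕0⊕0⊕0⊕1⊕1⊕0⊕0 = 0
s2 (pos 2,3,6,7,10,11,14,15): 0⊕0⊕0⊕0⊕0⊕1⊕1⊕0 = 0
s4 (pos 4,5,6,7,12,13,14,15): 0⊕0⊕0⊕0⊕1⊕0⊕1⊕0 = 0
s8 (pos 8,9,10,11,12,13,14,15): 0⊕1⊕0⊕1⊕1⊕0⊕1⊕0 = 0
Syndrome s8…s1 = 0000 → no error.

0000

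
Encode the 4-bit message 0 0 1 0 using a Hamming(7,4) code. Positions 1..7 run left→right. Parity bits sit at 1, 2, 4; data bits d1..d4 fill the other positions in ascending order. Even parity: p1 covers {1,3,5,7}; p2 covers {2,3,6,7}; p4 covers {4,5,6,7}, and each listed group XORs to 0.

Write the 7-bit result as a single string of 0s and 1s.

0101010

Place data at non-parity positions: p1 p2 0 p4 0 1 0
p1 (pos 1,3,5,7): XOR of data positions = 0⊕0⊕0 = 0
p2 (pos 2,3,6,7): XOR of data positions = 0⊕1⊕0 = 1
p4 (pos 4,5,6,7): XOR of data positions = 0⊕1⊕0 = 1
Codeword: 0101010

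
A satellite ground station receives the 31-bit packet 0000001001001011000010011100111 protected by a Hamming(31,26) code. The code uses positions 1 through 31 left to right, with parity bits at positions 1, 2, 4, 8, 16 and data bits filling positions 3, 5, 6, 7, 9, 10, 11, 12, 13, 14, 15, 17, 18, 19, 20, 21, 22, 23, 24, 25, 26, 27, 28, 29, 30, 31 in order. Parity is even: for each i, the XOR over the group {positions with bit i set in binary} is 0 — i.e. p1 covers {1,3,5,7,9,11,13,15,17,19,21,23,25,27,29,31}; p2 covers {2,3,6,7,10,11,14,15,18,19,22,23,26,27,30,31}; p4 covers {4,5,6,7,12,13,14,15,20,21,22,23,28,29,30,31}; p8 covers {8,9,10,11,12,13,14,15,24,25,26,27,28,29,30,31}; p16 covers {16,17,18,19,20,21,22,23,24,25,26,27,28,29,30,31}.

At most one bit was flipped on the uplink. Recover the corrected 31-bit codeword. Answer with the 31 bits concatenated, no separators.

s1 (pos 1,3,5,7,9,11,13,15,17,19,21,23,25,27,29,31): 0⊕0⊕0⊕1⊕0⊕0⊕1⊕1⊕0⊕0⊕1⊕0⊕1⊕0⊕1⊕1 = 1
s2 (pos 2,3,6,7,10,11,14,15,18,19,22,23,26,27,30,31): 0⊕0⊕0⊕1⊕1⊕0⊕0⊕1⊕0⊕0⊕0⊕0⊕1⊕0⊕1⊕1 = 0
s4 (pos 4,5,6,7,12,13,14,15,20,21,22,23,28,29,30,31): 0⊕0⊕0⊕1⊕0⊕1⊕0⊕1⊕0⊕1⊕0⊕0⊕0⊕1⊕1⊕1 = 1
s8 (pos 8,9,10,11,12,13,14,15,24,25,26,27,28,29,30,31): 0⊕0⊕1⊕0⊕0⊕1⊕0⊕1⊕1⊕1⊕1⊕0⊕0⊕1⊕1⊕1 = 1
s16 (pos 16,17,18,19,20,21,22,23,24,25,26,27,28,29,30,31): 1⊕0⊕0⊕0⊕0⊕1⊕0⊕0⊕1⊕1⊕1⊕0⊕0⊕1⊕1⊕1 = 0
Syndrome s16…s1 = 01101 → error at position 13.
Flip position 13: 0000001001001011000010011100111 → 0000001001000011000010011100111

0000001001000011000010011100111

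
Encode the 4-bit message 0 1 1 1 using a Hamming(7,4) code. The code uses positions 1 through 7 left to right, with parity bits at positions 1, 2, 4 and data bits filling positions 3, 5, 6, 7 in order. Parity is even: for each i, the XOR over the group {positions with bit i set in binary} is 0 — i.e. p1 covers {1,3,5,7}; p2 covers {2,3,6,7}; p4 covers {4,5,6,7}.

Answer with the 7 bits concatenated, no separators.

Place data at non-parity positions: p1 p2 0 p4 1 1 1
p1 (pos 1,3,5,7): XOR of data positions = 0⊕1⊕1 = 0
p2 (pos 2,3,6,7): XOR of data positions = 0⊕1⊕1 = 0
p4 (pos 4,5,6,7): XOR of data positions = 1⊕1⊕1 = 1
Codeword: 0001111

0001111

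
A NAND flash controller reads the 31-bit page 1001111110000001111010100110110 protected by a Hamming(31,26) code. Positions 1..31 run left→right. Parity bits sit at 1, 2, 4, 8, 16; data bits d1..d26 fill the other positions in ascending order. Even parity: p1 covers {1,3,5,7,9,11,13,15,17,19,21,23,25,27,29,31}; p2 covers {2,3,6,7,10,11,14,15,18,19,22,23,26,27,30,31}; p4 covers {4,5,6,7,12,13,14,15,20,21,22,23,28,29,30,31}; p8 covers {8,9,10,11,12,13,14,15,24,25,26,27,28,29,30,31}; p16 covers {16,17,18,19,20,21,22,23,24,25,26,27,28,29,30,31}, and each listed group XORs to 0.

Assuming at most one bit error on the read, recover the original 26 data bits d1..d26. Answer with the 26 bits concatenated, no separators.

s1 (pos 1,3,5,7,9,11,13,15,17,19,21,23,25,27,29,31): 1⊕0⊕1⊕1⊕1⊕0⊕0⊕0⊕1⊕1⊕1⊕1⊕0⊕1⊕1⊕0 = 0
s2 (pos 2,3,6,7,10,11,14,15,18,19,22,23,26,27,30,31): 0⊕0⊕1⊕1⊕0⊕0⊕0⊕0⊕1⊕1⊕0⊕1⊕1⊕1⊕1⊕0 = 0
s4 (pos 4,5,6,7,12,13,14,15,20,21,22,23,28,29,30,31): 1⊕1⊕1⊕1⊕0⊕0⊕0⊕0⊕0⊕1⊕0⊕1⊕0⊕1⊕1⊕0 = 0
s8 (pos 8,9,10,11,12,13,14,15,24,25,26,27,28,29,30,31): 1⊕1⊕0⊕0⊕0⊕0⊕0⊕0⊕0⊕0⊕1⊕1⊕0⊕1⊕1⊕0 = 0
s16 (pos 16,17,18,19,20,21,22,23,24,25,26,27,28,29,30,31): 1⊕1⊕1⊕1⊕0⊕1⊕0⊕1⊕0⊕0⊕1⊕1⊕0⊕1⊕1⊕0 = 0
Syndrome s16…s1 = 00000 → no error.
Read data bits from positions 3,5,6,7,9,10,11,12,13,14,15,17,18,19,20,21,22,23,24,25,26,27,28,29,30,31: 01111000000111010100110110

01111000000111010100110110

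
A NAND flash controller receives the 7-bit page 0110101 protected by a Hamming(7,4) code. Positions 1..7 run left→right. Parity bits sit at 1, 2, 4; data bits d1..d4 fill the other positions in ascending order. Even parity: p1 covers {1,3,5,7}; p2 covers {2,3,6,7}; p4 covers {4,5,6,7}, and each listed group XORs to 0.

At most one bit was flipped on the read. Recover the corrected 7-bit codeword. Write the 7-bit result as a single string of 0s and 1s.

0100101

s1 (pos 1,3,5,7): 0⊕1⊕1⊕1 = 1
s2 (pos 2,3,6,7): 1⊕1⊕0⊕1 = 1
s4 (pos 4,5,6,7): 0⊕1⊕0⊕1 = 0
Syndrome s4…s1 = 011 → error at position 3.
Flip position 3: 0110101 → 0100101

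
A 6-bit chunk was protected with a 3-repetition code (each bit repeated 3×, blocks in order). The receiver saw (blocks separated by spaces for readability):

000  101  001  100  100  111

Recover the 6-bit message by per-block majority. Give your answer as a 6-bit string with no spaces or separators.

010001

Block 1 (000): 0 ones → 0
Block 2 (101): 2 ones → 1
Block 3 (001): 1 one → 0
Block 4 (100): 1 one → 0
Block 5 (100): 1 one → 0
Block 6 (111): 3 ones → 1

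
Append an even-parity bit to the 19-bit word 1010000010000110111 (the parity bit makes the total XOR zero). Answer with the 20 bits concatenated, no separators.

XOR of the 19 data bits: 1⊕0⊕1⊕0⊕0⊕0⊕0⊕0⊕1⊕0⊕0⊕0⊕0⊕1⊕1⊕0⊕1⊕1⊕1 = 0
Parity bit = 0 (so all 20 bits XOR to 0).

10100000100001101110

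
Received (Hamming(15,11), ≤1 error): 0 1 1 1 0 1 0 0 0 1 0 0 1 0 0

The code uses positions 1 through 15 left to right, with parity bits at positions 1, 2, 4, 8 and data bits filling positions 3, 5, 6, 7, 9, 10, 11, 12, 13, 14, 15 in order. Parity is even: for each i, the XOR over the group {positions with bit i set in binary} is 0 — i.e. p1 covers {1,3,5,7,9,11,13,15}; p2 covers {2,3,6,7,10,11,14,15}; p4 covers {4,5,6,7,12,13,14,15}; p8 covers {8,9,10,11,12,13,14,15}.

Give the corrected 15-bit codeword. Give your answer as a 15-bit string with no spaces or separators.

s1 (pos 1,3,5,7,9,11,13,15): 0⊕1⊕0⊕0⊕0⊕0⊕1⊕0 = 0
s2 (pos 2,3,6,7,10,11,14,15): 1⊕1⊕1⊕0⊕1⊕0⊕0⊕0 = 0
s4 (pos 4,5,6,7,12,13,14,15): 1⊕0⊕1⊕0⊕0⊕1⊕0⊕0 = 1
s8 (pos 8,9,10,11,12,13,14,15): 0⊕0⊕1⊕0⊕0⊕1⊕0⊕0 = 0
Syndrome s8…s1 = 0100 → error at position 4.
Flip position 4: 011101000100100 → 011001000100100

011001000100100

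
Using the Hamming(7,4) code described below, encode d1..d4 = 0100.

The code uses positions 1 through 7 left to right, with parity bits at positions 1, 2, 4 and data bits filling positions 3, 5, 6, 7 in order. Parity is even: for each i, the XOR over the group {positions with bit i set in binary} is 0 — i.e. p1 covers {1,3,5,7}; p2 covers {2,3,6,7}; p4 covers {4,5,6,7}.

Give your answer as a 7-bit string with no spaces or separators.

1001100

Place data at non-parity positions: p1 p2 0 p4 1 0 0
p1 (pos 1,3,5,7): XOR of data positions = 0⊕1⊕0 = 1
p2 (pos 2,3,6,7): XOR of data positions = 0⊕0⊕0 = 0
p4 (pos 4,5,6,7): XOR of data positions = 1⊕0⊕0 = 1
Codeword: 1001100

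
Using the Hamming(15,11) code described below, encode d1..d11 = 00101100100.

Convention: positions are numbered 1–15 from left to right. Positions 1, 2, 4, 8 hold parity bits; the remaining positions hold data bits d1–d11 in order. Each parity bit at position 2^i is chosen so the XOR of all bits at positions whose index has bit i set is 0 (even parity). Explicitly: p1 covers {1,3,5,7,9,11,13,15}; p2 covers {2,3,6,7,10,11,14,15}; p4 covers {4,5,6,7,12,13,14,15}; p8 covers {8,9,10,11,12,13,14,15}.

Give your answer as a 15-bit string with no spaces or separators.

Place data at non-parity positions: p1 p2 0 p4 0 1 0 p8 1 1 0 0 1 0 0
p1 (pos 1,3,5,7,9,11,13,15): XOR of data positions = 0⊕0⊕0⊕1⊕0⊕1⊕0 = 0
p2 (pos 2,3,6,7,10,11,14,15): XOR of data positions = 0⊕1⊕0⊕1⊕0⊕0⊕0 = 0
p4 (pos 4,5,6,7,12,13,14,15): XOR of data positions = 0⊕1⊕0⊕0⊕1⊕0⊕0 = 0
p8 (pos 8,9,10,11,12,13,14,15): XOR of data positions = 1⊕1⊕0⊕0⊕1⊕0⊕0 = 1
Codeword: 000001011100100

000001011100100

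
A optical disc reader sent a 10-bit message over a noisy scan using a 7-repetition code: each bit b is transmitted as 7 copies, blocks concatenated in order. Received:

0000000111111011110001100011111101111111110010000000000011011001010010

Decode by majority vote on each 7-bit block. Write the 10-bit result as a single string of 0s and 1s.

0111110010

Block 1 (0000000): 0 ones → 0
Block 2 (1111110): 6 ones → 1
Block 3 (1111000): 4 ones → 1
Block 4 (1100011): 4 ones → 1
Block 5 (1111011): 6 ones → 1
Block 6 (1111111): 7 ones → 1
Block 7 (0010000): 1 one → 0
Block 8 (0000000): 0 ones → 0
Block 9 (1101100): 4 ones → 1
Block 10 (1010010): 3 ones → 0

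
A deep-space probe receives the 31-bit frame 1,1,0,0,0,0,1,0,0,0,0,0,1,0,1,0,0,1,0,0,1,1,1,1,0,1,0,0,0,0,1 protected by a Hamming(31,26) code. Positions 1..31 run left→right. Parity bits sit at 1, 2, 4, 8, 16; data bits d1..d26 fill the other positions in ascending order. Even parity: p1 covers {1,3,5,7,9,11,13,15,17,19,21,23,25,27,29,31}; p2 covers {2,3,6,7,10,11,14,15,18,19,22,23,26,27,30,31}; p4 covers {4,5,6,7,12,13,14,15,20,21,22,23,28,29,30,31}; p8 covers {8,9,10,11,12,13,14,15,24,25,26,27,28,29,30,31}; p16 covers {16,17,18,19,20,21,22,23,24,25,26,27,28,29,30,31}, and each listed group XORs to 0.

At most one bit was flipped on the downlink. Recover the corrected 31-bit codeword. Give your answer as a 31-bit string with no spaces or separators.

s1 (pos 1,3,5,7,9,11,13,15,17,19,21,23,25,27,29,31): 1⊕0⊕0⊕1⊕0⊕0⊕1⊕1⊕0⊕0⊕1⊕1⊕0⊕0⊕0⊕1 = 1
s2 (pos 2,3,6,7,10,11,14,15,18,19,22,23,26,27,30,31): 1⊕0⊕0⊕1⊕0⊕0⊕0⊕1⊕1⊕0⊕1⊕1⊕1⊕0⊕0⊕1 = 0
s4 (pos 4,5,6,7,12,13,14,15,20,21,22,23,28,29,30,31): 0⊕0⊕0⊕1⊕0⊕1⊕0⊕1⊕0⊕1⊕1⊕1⊕0⊕0⊕0⊕1 = 1
s8 (pos 8,9,10,11,12,13,14,15,24,25,26,27,28,29,30,31): 0⊕0⊕0⊕0⊕0⊕1⊕0⊕1⊕1⊕0⊕1⊕0⊕0⊕0⊕0⊕1 = 1
s16 (pos 16,17,18,19,20,21,22,23,24,25,26,27,28,29,30,31): 0⊕0⊕1⊕0⊕0⊕1⊕1⊕1⊕1⊕0⊕1⊕0⊕0⊕0⊕0⊕1 = 1
Syndrome s16…s1 = 11101 → error at position 29.
Flip position 29: 1100001000001010010011110100001 → 1100001000001010010011110100101

1100001000001010010011110100101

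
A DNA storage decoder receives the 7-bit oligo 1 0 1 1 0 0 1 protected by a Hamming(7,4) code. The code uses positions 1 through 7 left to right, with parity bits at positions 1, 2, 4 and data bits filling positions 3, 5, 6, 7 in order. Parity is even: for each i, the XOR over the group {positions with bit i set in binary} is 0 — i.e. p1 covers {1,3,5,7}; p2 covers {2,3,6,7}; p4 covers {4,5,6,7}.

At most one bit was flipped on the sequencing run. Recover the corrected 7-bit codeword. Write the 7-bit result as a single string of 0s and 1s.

s1 (pos 1,3,5,7): 1⊕1⊕0⊕1 = 1
s2 (pos 2,3,6,7): 0⊕1⊕0⊕1 = 0
s4 (pos 4,5,6,7): 1⊕0⊕0⊕1 = 0
Syndrome s4…s1 = 001 → error at position 1.
Flip position 1: 1011001 → 0011001

0011001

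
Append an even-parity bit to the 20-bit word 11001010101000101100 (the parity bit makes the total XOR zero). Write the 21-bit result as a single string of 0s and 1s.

XOR of the 20 data bits: 1⊕1⊕0⊕0⊕1⊕0⊕1⊕0⊕1⊕0⊕1⊕0⊕0⊕0⊕1⊕0⊕1⊕1⊕0⊕0 = 1
Parity bit = 1 (so all 21 bits XOR to 0).

110010101010001011001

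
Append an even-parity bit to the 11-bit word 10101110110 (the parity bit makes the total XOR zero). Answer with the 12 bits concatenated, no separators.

101011101101

XOR of the 11 data bits: 1⊕0⊕1⊕0⊕1⊕1⊕1⊕0⊕1⊕1⊕0 = 1
Parity bit = 1 (so all 12 bits XOR to 0).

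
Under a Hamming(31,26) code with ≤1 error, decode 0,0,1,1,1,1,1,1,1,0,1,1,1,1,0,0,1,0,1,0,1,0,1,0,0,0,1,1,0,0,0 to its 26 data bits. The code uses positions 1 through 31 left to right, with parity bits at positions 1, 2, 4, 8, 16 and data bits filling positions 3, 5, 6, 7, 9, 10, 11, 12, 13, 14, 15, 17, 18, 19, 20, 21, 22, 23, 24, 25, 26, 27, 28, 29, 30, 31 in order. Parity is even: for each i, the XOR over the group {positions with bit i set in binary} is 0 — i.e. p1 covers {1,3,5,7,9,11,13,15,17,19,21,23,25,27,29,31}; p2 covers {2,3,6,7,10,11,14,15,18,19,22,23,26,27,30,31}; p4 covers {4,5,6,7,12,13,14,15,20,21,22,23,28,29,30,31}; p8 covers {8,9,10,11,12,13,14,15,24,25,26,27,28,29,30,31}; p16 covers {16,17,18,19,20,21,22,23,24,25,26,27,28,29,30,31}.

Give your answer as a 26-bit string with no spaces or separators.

11111011110101010100011000

s1 (pos 1,3,5,7,9,11,13,15,17,19,21,23,25,27,29,31): 0⊕1⊕1⊕1⊕1⊕1⊕1⊕0⊕1⊕1⊕1⊕1⊕0⊕1⊕0⊕0 = 1
s2 (pos 2,3,6,7,10,11,14,15,18,19,22,23,26,27,30,31): 0⊕1⊕1⊕1⊕0⊕1⊕1⊕0⊕0⊕1⊕0⊕1⊕0⊕1⊕0⊕0 = 0
s4 (pos 4,5,6,7,12,13,14,15,20,21,22,23,28,29,30,31): 1⊕1⊕1⊕1⊕1⊕1⊕1⊕0⊕0⊕1⊕0⊕1⊕1⊕0⊕0⊕0 = 0
s8 (pos 8,9,10,11,12,13,14,15,24,25,26,27,28,29,30,31): 1⊕1⊕0⊕1⊕1⊕1⊕1⊕0⊕0⊕0⊕0⊕1⊕1⊕0⊕0⊕0 = 0
s16 (pos 16,17,18,19,20,21,22,23,24,25,26,27,28,29,30,31): 0⊕1⊕0⊕1⊕0⊕1⊕0⊕1⊕0⊕0⊕0⊕1⊕1⊕0⊕0⊕0 = 0
Syndrome s16…s1 = 00001 → error at position 1.
Flip position 1: 0011111110111100101010100011000 → 1011111110111100101010100011000
Read data bits from positions 3,5,6,7,9,10,11,12,13,14,15,17,18,19,20,21,22,23,24,25,26,27,28,29,30,31: 11111011110101010100011000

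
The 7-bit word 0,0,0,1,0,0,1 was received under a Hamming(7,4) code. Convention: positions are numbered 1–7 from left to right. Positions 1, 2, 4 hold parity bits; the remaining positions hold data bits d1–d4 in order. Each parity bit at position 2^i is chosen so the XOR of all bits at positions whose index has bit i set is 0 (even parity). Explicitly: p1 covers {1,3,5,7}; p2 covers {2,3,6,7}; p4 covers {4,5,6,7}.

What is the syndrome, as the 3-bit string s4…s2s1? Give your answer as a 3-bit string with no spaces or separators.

011

s1 (pos 1,3,5,7): 0⊕0⊕0⊕1 = 1
s2 (pos 2,3,6,7): 0⊕0⊕0⊕1 = 1
s4 (pos 4,5,6,7): 1⊕0⊕0⊕1 = 0
Syndrome s4…s1 = 011 → error at position 3.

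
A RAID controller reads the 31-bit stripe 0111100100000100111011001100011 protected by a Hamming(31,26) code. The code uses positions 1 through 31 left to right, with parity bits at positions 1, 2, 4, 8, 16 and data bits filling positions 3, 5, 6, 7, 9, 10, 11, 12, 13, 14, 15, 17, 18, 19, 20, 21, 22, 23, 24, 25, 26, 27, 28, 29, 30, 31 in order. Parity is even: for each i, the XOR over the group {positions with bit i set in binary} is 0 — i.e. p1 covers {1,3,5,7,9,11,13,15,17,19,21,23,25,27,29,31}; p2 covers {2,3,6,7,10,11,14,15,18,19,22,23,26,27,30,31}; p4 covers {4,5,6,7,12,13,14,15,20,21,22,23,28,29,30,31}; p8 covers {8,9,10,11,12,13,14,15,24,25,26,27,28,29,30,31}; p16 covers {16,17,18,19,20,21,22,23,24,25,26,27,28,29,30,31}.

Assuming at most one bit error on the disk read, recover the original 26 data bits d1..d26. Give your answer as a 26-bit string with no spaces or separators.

s1 (pos 1,3,5,7,9,11,13,15,17,19,21,23,25,27,29,31): 0⊕1⊕1⊕0⊕0⊕0⊕0⊕0⊕1⊕1⊕1⊕0⊕1⊕0⊕0⊕1 = 1
s2 (pos 2,3,6,7,10,11,14,15,18,19,22,23,26,27,30,31): 1⊕1⊕0⊕0⊕0⊕0⊕1⊕0⊕1⊕1⊕1⊕0⊕1⊕0⊕1⊕1 = 1
s4 (pos 4,5,6,7,12,13,14,15,20,21,22,23,28,29,30,31): 1⊕1⊕0⊕0⊕0⊕0⊕1⊕0⊕0⊕1⊕1⊕0⊕0⊕0⊕1⊕1 = 1
s8 (pos 8,9,10,11,12,13,14,15,24,25,26,27,28,29,30,31): 1⊕0⊕0⊕0⊕0⊕0⊕1⊕0⊕0⊕1⊕1⊕0⊕0⊕0⊕1⊕1 = 0
s16 (pos 16,17,18,19,20,21,22,23,24,25,26,27,28,29,30,31): 0⊕1⊕1⊕1⊕0⊕1⊕1⊕0⊕0⊕1⊕1⊕0⊕0⊕0⊕1⊕1 = 1
Syndrome s16…s1 = 10111 → error at position 23.
Flip position 23: 0111100100000100111011001100011 → 0111100100000100111011101100011
Read data bits from positions 3,5,6,7,9,10,11,12,13,14,15,17,18,19,20,21,22,23,24,25,26,27,28,29,30,31: 11000000010111011101100011

11000000010111011101100011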